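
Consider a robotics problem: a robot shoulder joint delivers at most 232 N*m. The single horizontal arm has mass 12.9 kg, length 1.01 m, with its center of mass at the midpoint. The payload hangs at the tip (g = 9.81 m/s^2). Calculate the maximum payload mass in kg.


tau_arm = m_arm*g*(L/2) = 12.9*9.81*1.01/2 = 63.9072 N*m
tau_payload = tau_max - tau_arm = 232 - 63.9072 = 168.0928
m_payload = tau_payload / (g*L) = 168.0928 / (9.81*1.01) = 16.9652

16.9652 kg


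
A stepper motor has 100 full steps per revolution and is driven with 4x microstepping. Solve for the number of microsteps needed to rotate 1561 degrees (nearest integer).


step_size = 360/(100*4) = 360/400 = 0.900000 deg
n = 1561/(360/400) = 1561*400/360 = 1734.4444 -> 1734

1734 steps


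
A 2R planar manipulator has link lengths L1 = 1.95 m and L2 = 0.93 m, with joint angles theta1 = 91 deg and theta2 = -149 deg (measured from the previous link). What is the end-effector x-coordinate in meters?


x = L1*cos(th1) + L2*cos(th1+th2) = 1.95*cos(91 deg) + 0.93*cos(-58 deg) = 0.4588

0.4588 m


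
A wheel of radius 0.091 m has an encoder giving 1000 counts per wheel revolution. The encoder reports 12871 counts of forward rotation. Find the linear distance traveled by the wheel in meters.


revs = 12871/1000 = 12.871000
d = revs * 2*pi*r = 12.871000 * 2*pi*0.091 = 7.3592

7.3592 m


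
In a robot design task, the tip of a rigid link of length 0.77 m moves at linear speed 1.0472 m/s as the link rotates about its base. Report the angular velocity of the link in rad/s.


omega = v / L = 1.0472 / 0.77 = 1.3600

1.3600 rad/s


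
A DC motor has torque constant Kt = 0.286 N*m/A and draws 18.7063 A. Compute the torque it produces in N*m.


tau = Kt * I = 0.286*18.7063 = 5.3500

5.3500 N*m


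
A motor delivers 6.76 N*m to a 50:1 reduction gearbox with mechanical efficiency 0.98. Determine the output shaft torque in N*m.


tau_out = tau_in * N * eta = 6.76 * 50 * 0.98 = 331.2400

331.2400 N*m


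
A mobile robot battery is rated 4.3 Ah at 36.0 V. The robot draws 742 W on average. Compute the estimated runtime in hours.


E = 4.3*36.0 = 154.8000 Wh
t = E/P = 154.8000/742 = 0.2086

0.2086 hours


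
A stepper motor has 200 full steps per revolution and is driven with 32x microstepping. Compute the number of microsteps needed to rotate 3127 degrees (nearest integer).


step_size = 360/(200*32) = 360/6400 = 0.056250 deg
n = 3127/(360/6400) = 3127*6400/360 = 55591.1111 -> 55591

55591 steps


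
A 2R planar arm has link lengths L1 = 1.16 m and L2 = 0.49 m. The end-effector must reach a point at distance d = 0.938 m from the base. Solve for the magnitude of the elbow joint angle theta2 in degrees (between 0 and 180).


cos(th2) = (d^2 - L1^2 - L2^2)/(2*L1*L2) = (0.938^2 - 1.16^2 - 0.49^2)/(2*1.16*0.49) = -0.62091485
th2 = acos(-0.62091485) = 128.3830 deg

128.3830 degrees


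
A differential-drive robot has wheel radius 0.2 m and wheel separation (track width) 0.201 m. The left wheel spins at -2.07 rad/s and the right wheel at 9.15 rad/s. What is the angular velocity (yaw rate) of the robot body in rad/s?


omega = r*(wR - wL)/L = 0.2*(9.15 - (-2.07))/0.201 = 11.1642

11.1642 rad/s


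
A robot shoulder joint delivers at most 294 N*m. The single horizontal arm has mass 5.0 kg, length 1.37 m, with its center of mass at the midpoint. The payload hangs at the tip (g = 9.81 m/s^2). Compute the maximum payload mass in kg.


tau_arm = m_arm*g*(L/2) = 5.0*9.81*1.37/2 = 33.5993 N*m
tau_payload = tau_max - tau_arm = 294 - 33.5993 = 260.4007
m_payload = tau_payload / (g*L) = 260.4007 / (9.81*1.37) = 19.3755

19.3755 kg


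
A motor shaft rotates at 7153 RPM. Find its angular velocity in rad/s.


omega = 7153 * 2*pi/60 = 749.0604

749.0604 rad/s


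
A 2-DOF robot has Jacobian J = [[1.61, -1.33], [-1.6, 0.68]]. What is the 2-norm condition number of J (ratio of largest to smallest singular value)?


JJ^T eigenvalues: trace(JJ^T) = 7.3834, det(JJ^T) = det(J)^2 = 1.06750224
s_max^2 = (7.3834 + sqrt(50.24458660))/2 = 7.23587080
s_min^2 = (7.3834 - sqrt(50.24458660))/2 = 0.14752920
kappa = s_max/s_min = sqrt(7.23587080/0.14752920) = 7.0034

7.0034


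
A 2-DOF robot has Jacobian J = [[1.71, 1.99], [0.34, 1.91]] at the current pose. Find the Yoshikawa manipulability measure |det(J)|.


det(J) = 1.71*1.91 - (1.99)*(0.34) = 2.5895
|det(J)| = 2.5895

2.5895


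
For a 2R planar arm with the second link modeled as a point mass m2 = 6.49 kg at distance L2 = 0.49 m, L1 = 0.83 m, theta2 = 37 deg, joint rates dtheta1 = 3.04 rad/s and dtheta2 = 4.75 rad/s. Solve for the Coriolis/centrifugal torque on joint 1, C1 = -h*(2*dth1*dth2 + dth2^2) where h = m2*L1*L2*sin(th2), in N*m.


h = m2*L1*L2*sin(th2) = 6.49*0.83*0.49*sin(37 deg) = 1.588481
C1 = -h*(2*3.04*4.75 + 4.75^2) = -1.588481*51.4425 = -81.7154

-81.7154 N*m


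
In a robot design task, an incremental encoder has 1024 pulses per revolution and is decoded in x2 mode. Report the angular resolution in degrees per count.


resolution = 360 / (PPR * 2) = 360 / 2048 = 0.1758

0.1758 degrees


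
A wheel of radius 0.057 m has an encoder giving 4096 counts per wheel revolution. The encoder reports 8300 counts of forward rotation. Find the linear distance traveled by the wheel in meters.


revs = 8300/4096 = 2.026367
d = revs * 2*pi*r = 2.026367 * 2*pi*0.057 = 0.7257

0.7257 m


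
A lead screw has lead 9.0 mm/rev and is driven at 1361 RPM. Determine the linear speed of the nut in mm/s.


v = lead * (RPM/60) = 9.0*1361/60 = 204.1500

204.1500 mm/s


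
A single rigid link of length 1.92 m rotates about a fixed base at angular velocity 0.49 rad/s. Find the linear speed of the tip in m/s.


v = L*omega = 1.92 * 0.49 = 0.9408

0.9408 m/s


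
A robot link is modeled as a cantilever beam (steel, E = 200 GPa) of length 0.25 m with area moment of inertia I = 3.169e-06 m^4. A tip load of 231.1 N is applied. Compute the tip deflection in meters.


delta = F*L^3/(3*E*I) = 231.1*0.25^3/(3*2.000e+11*3.169e-06)
      = 3.6109375/1901400 = 1.8991e-06

1.8991e-06 m


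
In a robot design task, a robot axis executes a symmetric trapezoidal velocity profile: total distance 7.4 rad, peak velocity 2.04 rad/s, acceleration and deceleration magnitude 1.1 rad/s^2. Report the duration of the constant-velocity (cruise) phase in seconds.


t_acc = v/a = 1.854545 s, d_acc = v^2/(2a) = 1.891636 rad each
d_cruise = 7.4 - 2*1.891636 = 3.616728 rad
t_cruise = d_cruise/v = 3.616728/2.04 = 1.7729

1.7729 s


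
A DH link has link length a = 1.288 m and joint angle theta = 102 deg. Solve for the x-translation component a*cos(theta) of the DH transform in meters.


a*cos(theta) = 1.288*cos(102 deg) = -0.2678

-0.2678 m


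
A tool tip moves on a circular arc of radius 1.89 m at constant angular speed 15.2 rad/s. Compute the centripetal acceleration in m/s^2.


a_c = omega^2 * r = 15.2^2 * 1.89 = 436.6656

436.6656 m/s^2


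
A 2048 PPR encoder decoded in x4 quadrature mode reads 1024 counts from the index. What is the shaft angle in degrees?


angle = counts * 360 / (PPR*4) = 1024 * 360 / 8192 = 45.0000

45.0000 degrees


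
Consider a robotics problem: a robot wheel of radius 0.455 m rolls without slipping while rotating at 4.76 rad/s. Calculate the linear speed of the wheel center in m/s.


v = omega * r = 4.76 * 0.455 = 2.1658

2.1658 m/s


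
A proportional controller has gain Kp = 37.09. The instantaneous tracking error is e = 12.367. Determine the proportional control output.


u_P = Kp * e = 37.09 * 12.367 = 458.6920

458.6920


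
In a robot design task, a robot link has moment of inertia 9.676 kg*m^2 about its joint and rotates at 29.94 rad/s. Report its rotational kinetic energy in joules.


KE = (1/2)*I*omega^2 = 0.5*9.676*29.94^2 = 4336.8006

4336.8006 J


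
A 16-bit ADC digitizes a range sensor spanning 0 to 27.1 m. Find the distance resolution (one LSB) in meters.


res = range / 2^n = 27.1/2^16 = 27.1/65536 = 4.1351e-04

4.1351e-04 m


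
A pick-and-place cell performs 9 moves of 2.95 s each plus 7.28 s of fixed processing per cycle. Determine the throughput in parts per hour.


T_cycle = 9*2.95 + 7.28 = 33.8300 s
rate = 3600/T = 106.4144

106.4144 parts/hour


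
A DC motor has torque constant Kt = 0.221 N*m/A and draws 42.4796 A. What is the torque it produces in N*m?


tau = Kt * I = 0.221*42.4796 = 9.3880

9.3880 N*m


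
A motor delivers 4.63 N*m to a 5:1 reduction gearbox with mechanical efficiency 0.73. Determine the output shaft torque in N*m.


tau_out = tau_in * N * eta = 4.63 * 5 * 0.73 = 16.8995

16.8995 N*m


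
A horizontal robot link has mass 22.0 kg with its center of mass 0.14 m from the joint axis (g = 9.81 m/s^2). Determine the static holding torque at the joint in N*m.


tau = m*g*L = 22.0 * 9.81 * 0.14 = 30.2148

30.2148 N*m


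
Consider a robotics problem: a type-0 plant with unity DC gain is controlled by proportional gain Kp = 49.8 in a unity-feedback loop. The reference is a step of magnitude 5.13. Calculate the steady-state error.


e_ss = R/(1 + Kp) = 5.13/(1 + 49.8) = 5.13/50.8000 = 0.1010

0.1010


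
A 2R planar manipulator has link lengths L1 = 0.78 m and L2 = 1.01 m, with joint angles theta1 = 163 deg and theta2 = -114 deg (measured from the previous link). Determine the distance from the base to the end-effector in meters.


x = L1*cos(th1) + L2*cos(th1+th2) = -0.083298
y = L1*sin(th1) + L2*sin(th1+th2) = 0.990307
d = sqrt(x^2 + y^2) = sqrt(0.006939 + 0.980708) = 0.9938

0.9938 m


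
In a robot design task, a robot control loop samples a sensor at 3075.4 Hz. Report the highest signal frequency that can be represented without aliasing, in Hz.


f_max = f_s/2 = 3075.4/2 = 1537.7000

1537.7000 Hz


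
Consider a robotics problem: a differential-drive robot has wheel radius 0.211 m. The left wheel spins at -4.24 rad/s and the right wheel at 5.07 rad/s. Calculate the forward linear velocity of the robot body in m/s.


v = r*(wR + wL)/2 = 0.211*(5.07 + -4.24)/2 = 0.0876

0.0876 m/s


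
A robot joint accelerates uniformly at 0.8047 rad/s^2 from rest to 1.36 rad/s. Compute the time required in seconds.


t = delta_omega / alpha = 1.36 / 0.8047 = 1.6901

1.6901 s


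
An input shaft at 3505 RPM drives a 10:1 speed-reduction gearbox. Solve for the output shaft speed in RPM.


omega_out = omega_in / N = 3505 / 10 = 350.5000

350.5000 RPM


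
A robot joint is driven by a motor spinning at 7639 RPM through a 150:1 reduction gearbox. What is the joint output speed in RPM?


omega_joint = omega_motor / N = 7639 / 150 = 50.9267

50.9267 RPM


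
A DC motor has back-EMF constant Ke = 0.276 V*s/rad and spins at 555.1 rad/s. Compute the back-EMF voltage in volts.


V_emf = Ke * omega = 0.276*555.1 = 153.2076

153.2076 V


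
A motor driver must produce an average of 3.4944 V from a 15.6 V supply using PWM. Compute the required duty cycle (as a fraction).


D = V_avg/V_supply = 3.4944/15.6 = 0.2240

0.2240


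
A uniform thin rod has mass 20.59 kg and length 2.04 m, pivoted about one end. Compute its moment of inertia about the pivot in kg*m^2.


I = (1/3)*m*L^2 = (1/3)*20.59*2.04^2 = 28.5624

28.5624 kg*m^2


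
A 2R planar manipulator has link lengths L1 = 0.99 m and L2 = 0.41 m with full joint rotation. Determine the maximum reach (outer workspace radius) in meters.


r_max = L1 + L2 = 0.99 + 0.41 = 1.4000

1.4000 m


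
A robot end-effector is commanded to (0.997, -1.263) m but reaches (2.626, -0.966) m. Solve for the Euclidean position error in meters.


dx = 2.626 - (0.997) = 1.6290, dy = -0.966 - (-1.263) = 0.2970
err = sqrt(2.653641 + 0.088209) = 1.6559

1.6559 m


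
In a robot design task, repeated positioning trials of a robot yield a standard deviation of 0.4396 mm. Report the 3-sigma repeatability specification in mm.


repeatability = 3*sigma = 3*0.4396 = 1.3188

1.3188 mm


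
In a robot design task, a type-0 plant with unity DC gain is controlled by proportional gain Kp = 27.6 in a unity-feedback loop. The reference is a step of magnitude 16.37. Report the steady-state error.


e_ss = R/(1 + Kp) = 16.37/(1 + 27.6) = 16.37/28.6000 = 0.5724

0.5724


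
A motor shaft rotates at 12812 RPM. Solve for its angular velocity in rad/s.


omega = 12812 * 2*pi/60 = 1341.6695

1341.6695 rad/s


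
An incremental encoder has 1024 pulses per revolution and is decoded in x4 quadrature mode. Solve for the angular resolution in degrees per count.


resolution = 360 / (PPR * 4) = 360 / 4096 = 0.0879

0.0879 degrees


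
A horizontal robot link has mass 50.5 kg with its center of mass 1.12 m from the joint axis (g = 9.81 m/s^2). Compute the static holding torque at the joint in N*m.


tau = m*g*L = 50.5 * 9.81 * 1.12 = 554.8536

554.8536 N*m


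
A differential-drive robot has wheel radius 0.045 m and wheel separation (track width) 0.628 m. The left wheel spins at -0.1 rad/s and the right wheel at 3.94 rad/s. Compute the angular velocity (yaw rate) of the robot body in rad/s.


omega = r*(wR - wL)/L = 0.045*(3.94 - (-0.1))/0.628 = 0.2895

0.2895 rad/s


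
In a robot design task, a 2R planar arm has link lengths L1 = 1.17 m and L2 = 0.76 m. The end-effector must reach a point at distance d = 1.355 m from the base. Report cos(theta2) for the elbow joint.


cos(th2) = (d^2 - L1^2 - L2^2)/(2*L1*L2) = (1.355^2 - 1.17^2 - 0.76^2)/(2*1.17*0.76) = -0.0621

-0.0621


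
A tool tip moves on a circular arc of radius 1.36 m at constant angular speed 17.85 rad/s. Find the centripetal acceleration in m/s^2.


a_c = omega^2 * r = 17.85^2 * 1.36 = 433.3266

433.3266 m/s^2


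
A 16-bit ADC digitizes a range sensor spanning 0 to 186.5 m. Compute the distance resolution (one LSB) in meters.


res = range / 2^n = 186.5/2^16 = 186.5/65536 = 0.0028

0.0028 m


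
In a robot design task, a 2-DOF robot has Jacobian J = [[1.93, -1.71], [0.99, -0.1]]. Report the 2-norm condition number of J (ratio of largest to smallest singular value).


JJ^T eigenvalues: trace(JJ^T) = 7.6391, det(JJ^T) = det(J)^2 = 2.24970001
s_max^2 = (7.6391 + sqrt(49.35704877))/2 = 7.33227860
s_min^2 = (7.6391 - sqrt(49.35704877))/2 = 0.30682140
kappa = s_max/s_min = sqrt(7.33227860/0.30682140) = 4.8885

4.8885


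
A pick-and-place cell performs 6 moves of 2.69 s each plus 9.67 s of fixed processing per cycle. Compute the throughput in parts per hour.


T_cycle = 6*2.69 + 9.67 = 25.8100 s
rate = 3600/T = 139.4808

139.4808 parts/hour


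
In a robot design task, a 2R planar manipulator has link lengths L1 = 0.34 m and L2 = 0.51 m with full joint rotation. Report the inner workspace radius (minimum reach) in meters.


r_min = |L1 - L2| = |0.34 - 0.51| = 0.1700

0.1700 m


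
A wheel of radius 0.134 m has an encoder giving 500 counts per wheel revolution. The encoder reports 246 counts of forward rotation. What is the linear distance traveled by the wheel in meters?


revs = 246/500 = 0.492000
d = revs * 2*pi*r = 0.492000 * 2*pi*0.134 = 0.4142

0.4142 m


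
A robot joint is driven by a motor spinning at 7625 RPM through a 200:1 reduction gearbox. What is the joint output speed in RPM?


omega_joint = omega_motor / N = 7625 / 200 = 38.1250

38.1250 RPM


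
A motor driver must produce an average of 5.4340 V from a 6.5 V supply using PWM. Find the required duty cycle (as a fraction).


D = V_avg/V_supply = 5.4340/6.5 = 0.8360

0.8360


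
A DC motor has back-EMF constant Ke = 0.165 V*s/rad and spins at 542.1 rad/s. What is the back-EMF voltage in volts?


V_emf = Ke * omega = 0.165*542.1 = 89.4465

89.4465 V


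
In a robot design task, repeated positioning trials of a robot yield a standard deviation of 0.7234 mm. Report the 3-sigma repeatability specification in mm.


repeatability = 3*sigma = 3*0.7234 = 2.1702

2.1702 mm


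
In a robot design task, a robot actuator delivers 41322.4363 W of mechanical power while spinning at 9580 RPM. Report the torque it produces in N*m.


omega = 9580 * 2*pi/60 = 1003.215254 rad/s
tau = P / omega = 41322.4363 / 1003.215254 = 41.1900

41.1900 N*m


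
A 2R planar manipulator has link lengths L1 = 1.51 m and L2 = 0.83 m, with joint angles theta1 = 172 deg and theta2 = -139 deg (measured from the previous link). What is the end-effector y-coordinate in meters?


y = L1*sin(th1) + L2*sin(th1+th2) = 1.51*sin(172 deg) + 0.83*sin(33 deg) = 0.6622

0.6622 m


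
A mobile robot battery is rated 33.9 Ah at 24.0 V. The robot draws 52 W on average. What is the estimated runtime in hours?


E = 33.9*24.0 = 813.6000 Wh
t = E/P = 813.6000/52 = 15.6462

15.6462 hours


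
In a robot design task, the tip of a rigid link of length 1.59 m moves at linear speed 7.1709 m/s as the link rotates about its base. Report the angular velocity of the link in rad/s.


omega = v / L = 7.1709 / 1.59 = 4.5100

4.5100 rad/s


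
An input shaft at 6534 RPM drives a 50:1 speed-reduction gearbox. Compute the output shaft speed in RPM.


omega_out = omega_in / N = 6534 / 50 = 130.6800

130.6800 RPM


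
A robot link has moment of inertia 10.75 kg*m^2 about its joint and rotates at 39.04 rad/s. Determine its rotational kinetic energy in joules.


KE = (1/2)*I*omega^2 = 0.5*10.75*39.04^2 = 8192.1536

8192.1536 J


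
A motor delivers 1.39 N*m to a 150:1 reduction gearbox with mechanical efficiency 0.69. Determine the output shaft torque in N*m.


tau_out = tau_in * N * eta = 1.39 * 150 * 0.69 = 143.8650

143.8650 N*m


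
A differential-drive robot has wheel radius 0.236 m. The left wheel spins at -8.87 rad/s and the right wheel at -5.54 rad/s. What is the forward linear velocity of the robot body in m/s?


v = r*(wR + wL)/2 = 0.236*(-5.54 + -8.87)/2 = -1.7004

-1.7004 m/s


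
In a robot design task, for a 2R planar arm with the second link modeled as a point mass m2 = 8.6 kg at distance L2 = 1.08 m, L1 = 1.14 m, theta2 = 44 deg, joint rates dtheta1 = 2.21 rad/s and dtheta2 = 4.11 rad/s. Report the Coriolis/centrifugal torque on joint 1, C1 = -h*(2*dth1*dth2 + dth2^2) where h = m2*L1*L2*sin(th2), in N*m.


h = m2*L1*L2*sin(th2) = 8.6*1.14*1.08*sin(44 deg) = 7.355265
C1 = -h*(2*2.21*4.11 + 4.11^2) = -7.355265*35.0583 = -257.8631

-257.8631 N*m


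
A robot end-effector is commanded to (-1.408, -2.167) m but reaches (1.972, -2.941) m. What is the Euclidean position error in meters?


dx = 1.972 - (-1.408) = 3.3800, dy = -2.941 - (-2.167) = -0.7740
err = sqrt(11.424400 + 0.599076) = 3.4675

3.4675 m


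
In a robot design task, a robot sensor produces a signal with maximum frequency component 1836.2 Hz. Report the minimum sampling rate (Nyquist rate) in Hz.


f_s,min = 2*f_max = 2*1836.2 = 3672.4000

3672.4000 Hz


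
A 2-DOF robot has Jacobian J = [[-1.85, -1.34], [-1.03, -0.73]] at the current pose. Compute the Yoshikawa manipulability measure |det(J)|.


det(J) = -1.85*-0.73 - (-1.34)*(-1.03) = -0.0297
|det(J)| = 0.0297

0.0297


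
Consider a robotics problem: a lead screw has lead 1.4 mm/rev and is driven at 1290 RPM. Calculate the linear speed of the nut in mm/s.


v = lead * (RPM/60) = 1.4*1290/60 = 30.1000

30.1000 mm/s


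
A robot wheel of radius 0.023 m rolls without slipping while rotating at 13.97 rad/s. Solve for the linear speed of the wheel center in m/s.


v = omega * r = 13.97 * 0.023 = 0.3213

0.3213 m/s


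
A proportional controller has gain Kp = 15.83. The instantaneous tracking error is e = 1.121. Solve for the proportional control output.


u_P = Kp * e = 15.83 * 1.121 = 17.7454

17.7454


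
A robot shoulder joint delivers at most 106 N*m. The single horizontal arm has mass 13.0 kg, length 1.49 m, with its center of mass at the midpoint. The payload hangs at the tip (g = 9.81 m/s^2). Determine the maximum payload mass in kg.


tau_arm = m_arm*g*(L/2) = 13.0*9.81*1.49/2 = 95.0099 N*m
tau_payload = tau_max - tau_arm = 106 - 95.0099 = 10.9901
m_payload = tau_payload / (g*L) = 10.9901 / (9.81*1.49) = 0.7519

0.7519 kg


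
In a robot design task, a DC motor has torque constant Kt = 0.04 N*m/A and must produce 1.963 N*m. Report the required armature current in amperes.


I = tau / Kt = 1.963/0.04 = 49.0750

49.0750 A


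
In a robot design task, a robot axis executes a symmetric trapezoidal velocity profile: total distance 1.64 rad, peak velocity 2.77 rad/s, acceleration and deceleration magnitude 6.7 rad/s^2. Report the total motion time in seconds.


t_acc = v/a = 2.77/6.7 = 0.413433 s
d_acc = v^2/(2a) = 0.572604 rad (each ramp)
d_cruise = 1.64 - 2*0.572604 = 0.494792 rad
t_cruise = 0.494792/2.77 = 0.178625 s
t_total = 2*0.413433 + 0.178625 = 1.0055

1.0055 s


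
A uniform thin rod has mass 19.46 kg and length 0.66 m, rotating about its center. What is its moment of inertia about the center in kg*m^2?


I = (1/12)*m*L^2 = (1/12)*19.46*0.66^2 = 0.7064

0.7064 kg*m^2


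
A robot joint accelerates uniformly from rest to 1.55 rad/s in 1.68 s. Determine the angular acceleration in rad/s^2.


alpha = delta_omega / t = 1.55 / 1.68 = 0.9226

0.9226 rad/s^2


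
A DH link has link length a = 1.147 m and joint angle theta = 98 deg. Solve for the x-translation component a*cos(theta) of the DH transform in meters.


a*cos(theta) = 1.147*cos(98 deg) = -0.1596

-0.1596 m


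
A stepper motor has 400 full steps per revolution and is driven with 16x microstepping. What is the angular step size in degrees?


step = 360/(400*16) = 360/6400 = 0.0563

0.0563 degrees


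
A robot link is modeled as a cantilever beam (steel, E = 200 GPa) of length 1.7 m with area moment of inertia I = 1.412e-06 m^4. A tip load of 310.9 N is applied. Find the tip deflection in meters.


delta = F*L^3/(3*E*I) = 310.9*1.7^3/(3*2.000e+11*1.412e-06)
      = 1527.4517/847200 = 0.0018

0.0018 m


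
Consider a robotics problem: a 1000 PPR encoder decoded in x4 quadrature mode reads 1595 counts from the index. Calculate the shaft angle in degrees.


angle = counts * 360 / (PPR*4) = 1595 * 360 / 4000 = 143.5500

143.5500 degrees


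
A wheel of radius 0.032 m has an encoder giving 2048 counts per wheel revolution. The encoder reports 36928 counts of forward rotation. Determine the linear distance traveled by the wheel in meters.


revs = 36928/2048 = 18.031250
d = revs * 2*pi*r = 18.031250 * 2*pi*0.032 = 3.6254

3.6254 m


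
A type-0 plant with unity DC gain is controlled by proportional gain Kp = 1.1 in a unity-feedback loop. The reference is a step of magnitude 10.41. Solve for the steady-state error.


e_ss = R/(1 + Kp) = 10.41/(1 + 1.1) = 10.41/2.1000 = 4.9571

4.9571


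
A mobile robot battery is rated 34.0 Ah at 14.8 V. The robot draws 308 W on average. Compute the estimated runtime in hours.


E = 34.0*14.8 = 503.2000 Wh
t = E/P = 503.2000/308 = 1.6338

1.6338 hours


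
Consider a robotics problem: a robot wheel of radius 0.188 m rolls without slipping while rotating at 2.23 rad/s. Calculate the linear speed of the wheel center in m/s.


v = omega * r = 2.23 * 0.188 = 0.4192

0.4192 m/s


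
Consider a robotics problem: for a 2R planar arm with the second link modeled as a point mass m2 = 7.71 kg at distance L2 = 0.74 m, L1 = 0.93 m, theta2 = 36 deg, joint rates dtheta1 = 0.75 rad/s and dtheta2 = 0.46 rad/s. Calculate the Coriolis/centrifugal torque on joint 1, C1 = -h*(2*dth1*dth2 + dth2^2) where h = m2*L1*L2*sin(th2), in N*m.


h = m2*L1*L2*sin(th2) = 7.71*0.93*0.74*sin(36 deg) = 3.118801
C1 = -h*(2*0.75*0.46 + 0.46^2) = -3.118801*0.9016 = -2.8119

-2.8119 N*m


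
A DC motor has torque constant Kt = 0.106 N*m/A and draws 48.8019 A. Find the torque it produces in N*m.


tau = Kt * I = 0.106*48.8019 = 5.1730

5.1730 N*m


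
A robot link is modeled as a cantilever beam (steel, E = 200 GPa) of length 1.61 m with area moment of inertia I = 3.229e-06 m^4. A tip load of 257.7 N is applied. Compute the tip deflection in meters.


delta = F*L^3/(3*E*I) = 257.7*1.61^3/(3*2.000e+11*3.229e-06)
      = 1075.4545137/1937400 = 5.5510e-04

5.5510e-04 m


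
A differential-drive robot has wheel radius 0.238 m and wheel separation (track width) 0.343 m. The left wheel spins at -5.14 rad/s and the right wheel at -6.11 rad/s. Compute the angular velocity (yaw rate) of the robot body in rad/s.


omega = r*(wR - wL)/L = 0.238*(-6.11 - (-5.14))/0.343 = -0.6731

-0.6731 rad/s


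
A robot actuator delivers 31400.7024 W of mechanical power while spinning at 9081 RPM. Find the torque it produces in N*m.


omega = 9081 * 2*pi/60 = 950.960096 rad/s
tau = P / omega = 31400.7024 / 950.960096 = 33.0200

33.0200 N*m


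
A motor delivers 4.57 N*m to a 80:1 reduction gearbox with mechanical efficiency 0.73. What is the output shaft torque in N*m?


tau_out = tau_in * N * eta = 4.57 * 80 * 0.73 = 266.8880

266.8880 N*m


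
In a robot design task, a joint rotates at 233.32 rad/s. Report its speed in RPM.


RPM = 233.32 * 60/(2*pi) = 2228.0419

2228.0419 RPM


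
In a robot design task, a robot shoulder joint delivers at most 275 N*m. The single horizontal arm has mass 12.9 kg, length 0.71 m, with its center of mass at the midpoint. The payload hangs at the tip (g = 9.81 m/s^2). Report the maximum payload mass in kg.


tau_arm = m_arm*g*(L/2) = 12.9*9.81*0.71/2 = 44.9249 N*m
tau_payload = tau_max - tau_arm = 275 - 44.9249 = 230.0751
m_payload = tau_payload / (g*L) = 230.0751 / (9.81*0.71) = 33.0326

33.0326 kg


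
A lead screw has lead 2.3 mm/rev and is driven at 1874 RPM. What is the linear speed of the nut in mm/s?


v = lead * (RPM/60) = 2.3*1874/60 = 71.8367

71.8367 mm/s


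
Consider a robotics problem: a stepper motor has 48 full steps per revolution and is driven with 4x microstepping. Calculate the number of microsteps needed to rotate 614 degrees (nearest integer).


step_size = 360/(48*4) = 360/192 = 1.875000 deg
n = 614/(360/192) = 614*192/360 = 327.4667 -> 327

327 steps


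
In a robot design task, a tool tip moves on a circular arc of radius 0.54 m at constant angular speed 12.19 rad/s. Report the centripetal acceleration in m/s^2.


a_c = omega^2 * r = 12.19^2 * 0.54 = 80.2419

80.2419 m/s^2


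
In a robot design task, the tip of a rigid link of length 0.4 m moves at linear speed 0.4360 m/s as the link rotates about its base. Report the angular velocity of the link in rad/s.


omega = v / L = 0.4360 / 0.4 = 1.0900

1.0900 rad/s


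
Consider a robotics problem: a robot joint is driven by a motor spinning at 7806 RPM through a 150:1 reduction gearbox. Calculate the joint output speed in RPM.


omega_joint = omega_motor / N = 7806 / 150 = 52.0400

52.0400 RPM


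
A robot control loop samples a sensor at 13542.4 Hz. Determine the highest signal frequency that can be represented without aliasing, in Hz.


f_max = f_s/2 = 13542.4/2 = 6771.2000

6771.2000 Hz


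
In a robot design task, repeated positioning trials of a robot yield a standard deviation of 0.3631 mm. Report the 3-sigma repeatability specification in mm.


repeatability = 3*sigma = 3*0.3631 = 1.0893

1.0893 mm


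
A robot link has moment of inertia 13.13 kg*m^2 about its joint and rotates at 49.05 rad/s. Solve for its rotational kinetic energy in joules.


KE = (1/2)*I*omega^2 = 0.5*13.13*49.05^2 = 15794.7499

15794.7499 J


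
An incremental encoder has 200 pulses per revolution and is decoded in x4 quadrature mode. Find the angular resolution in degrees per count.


resolution = 360 / (PPR * 4) = 360 / 800 = 0.4500

0.4500 degrees


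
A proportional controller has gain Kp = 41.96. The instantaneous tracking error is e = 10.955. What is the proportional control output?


u_P = Kp * e = 41.96 * 10.955 = 459.6718

459.6718


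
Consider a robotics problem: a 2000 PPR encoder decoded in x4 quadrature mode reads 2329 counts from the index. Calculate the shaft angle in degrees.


angle = counts * 360 / (PPR*4) = 2329 * 360 / 8000 = 104.8050

104.8050 degrees


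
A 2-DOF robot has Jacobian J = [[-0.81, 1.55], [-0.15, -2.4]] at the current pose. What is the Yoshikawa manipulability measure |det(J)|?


det(J) = -0.81*-2.4 - (1.55)*(-0.15) = 2.1765
|det(J)| = 2.1765

2.1765


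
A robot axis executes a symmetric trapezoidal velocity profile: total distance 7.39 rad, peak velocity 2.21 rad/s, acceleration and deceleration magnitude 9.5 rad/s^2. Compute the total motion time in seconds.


t_acc = v/a = 2.21/9.5 = 0.232632 s
d_acc = v^2/(2a) = 0.257058 rad (each ramp)
d_cruise = 7.39 - 2*0.257058 = 6.875884 rad
t_cruise = 6.875884/2.21 = 3.111260 s
t_total = 2*0.232632 + 3.111260 = 3.5765

3.5765 s


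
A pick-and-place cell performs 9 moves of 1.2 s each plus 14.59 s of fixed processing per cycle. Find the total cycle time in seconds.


T = 9*1.2 + 14.59 = 25.3900

25.3900 s


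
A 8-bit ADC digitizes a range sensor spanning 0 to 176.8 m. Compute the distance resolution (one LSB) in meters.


res = range / 2^n = 176.8/2^8 = 176.8/256 = 0.6906

0.6906 m


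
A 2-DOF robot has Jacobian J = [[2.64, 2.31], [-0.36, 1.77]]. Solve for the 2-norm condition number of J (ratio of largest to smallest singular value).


JJ^T eigenvalues: trace(JJ^T) = 15.5682, det(JJ^T) = det(J)^2 = 30.29841936
s_max^2 = (15.5682 + sqrt(121.17517380))/2 = 13.28807978
s_min^2 = (15.5682 - sqrt(121.17517380))/2 = 2.28012022
kappa = s_max/s_min = sqrt(13.28807978/2.28012022) = 2.4141

2.4141


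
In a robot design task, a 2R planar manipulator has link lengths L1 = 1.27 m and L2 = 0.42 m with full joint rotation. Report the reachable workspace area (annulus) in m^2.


r_max = L1 + L2 = 1.6900, r_min = |L1 - L2| = 0.8500
A = pi*(r_max^2 - r_min^2) = pi*(2.8561 - 0.7225) = 6.7029

6.7029 m^2


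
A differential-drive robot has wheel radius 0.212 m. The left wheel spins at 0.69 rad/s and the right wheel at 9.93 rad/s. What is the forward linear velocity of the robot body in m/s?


v = r*(wR + wL)/2 = 0.212*(9.93 + 0.69)/2 = 1.1257

1.1257 m/s


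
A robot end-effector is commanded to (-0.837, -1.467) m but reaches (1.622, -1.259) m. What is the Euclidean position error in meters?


dx = 1.622 - (-0.837) = 2.4590, dy = -1.259 - (-1.467) = 0.2080
err = sqrt(6.046681 + 0.043264) = 2.4678

2.4678 m


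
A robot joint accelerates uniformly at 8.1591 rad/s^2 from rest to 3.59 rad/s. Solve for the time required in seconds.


t = delta_omega / alpha = 3.59 / 8.1591 = 0.4400

0.4400 s


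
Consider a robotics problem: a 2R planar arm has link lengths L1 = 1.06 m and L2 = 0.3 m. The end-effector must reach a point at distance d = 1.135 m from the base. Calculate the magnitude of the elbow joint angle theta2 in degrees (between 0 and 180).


cos(th2) = (d^2 - L1^2 - L2^2)/(2*L1*L2) = (1.135^2 - 1.06^2 - 0.3^2)/(2*1.06*0.3) = 0.11733491
th2 = acos(0.11733491) = 83.2617 deg

83.2617 degrees


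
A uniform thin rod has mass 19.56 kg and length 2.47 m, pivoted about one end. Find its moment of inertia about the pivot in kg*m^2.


I = (1/3)*m*L^2 = (1/3)*19.56*2.47^2 = 39.7779

39.7779 kg*m^2


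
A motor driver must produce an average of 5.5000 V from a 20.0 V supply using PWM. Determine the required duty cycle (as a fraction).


D = V_avg/V_supply = 5.5000/20.0 = 0.2750

0.2750


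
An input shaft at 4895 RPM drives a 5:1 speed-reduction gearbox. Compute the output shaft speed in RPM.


omega_out = omega_in / N = 4895 / 5 = 979.0000

979.0000 RPM


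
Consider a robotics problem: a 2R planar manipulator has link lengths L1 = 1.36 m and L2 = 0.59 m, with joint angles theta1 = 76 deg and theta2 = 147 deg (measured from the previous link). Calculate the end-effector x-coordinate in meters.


x = L1*cos(th1) + L2*cos(th1+th2) = 1.36*cos(76 deg) + 0.59*cos(223 deg) = -0.1025

-0.1025 m


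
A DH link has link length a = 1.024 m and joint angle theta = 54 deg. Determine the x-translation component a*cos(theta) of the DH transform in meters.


a*cos(theta) = 1.024*cos(54 deg) = 0.6019

0.6019 m


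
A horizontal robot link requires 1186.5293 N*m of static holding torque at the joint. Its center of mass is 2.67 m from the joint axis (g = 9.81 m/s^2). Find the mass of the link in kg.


m = tau / (g*L) = 1186.5293 / (9.81 * 2.67) = 45.3000

45.3000 kg


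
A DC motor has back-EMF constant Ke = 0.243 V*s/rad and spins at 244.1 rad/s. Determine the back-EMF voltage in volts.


V_emf = Ke * omega = 0.243*244.1 = 59.3163

59.3163 V


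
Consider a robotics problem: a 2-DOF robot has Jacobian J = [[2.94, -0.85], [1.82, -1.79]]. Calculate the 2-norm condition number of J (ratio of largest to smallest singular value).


JJ^T eigenvalues: trace(JJ^T) = 15.8826, det(JJ^T) = det(J)^2 = 13.80568336
s_max^2 = (15.8826 + sqrt(197.03424932))/2 = 14.95974444
s_min^2 = (15.8826 - sqrt(197.03424932))/2 = 0.92285556
kappa = s_max/s_min = sqrt(14.95974444/0.92285556) = 4.0262

4.0262


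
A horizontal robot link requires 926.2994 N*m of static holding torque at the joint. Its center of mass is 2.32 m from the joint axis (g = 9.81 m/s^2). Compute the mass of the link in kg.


m = tau / (g*L) = 926.2994 / (9.81 * 2.32) = 40.7000

40.7000 kg


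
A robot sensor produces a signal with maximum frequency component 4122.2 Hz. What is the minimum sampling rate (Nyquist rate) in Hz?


f_s,min = 2*f_max = 2*4122.2 = 8244.4000

8244.4000 Hz


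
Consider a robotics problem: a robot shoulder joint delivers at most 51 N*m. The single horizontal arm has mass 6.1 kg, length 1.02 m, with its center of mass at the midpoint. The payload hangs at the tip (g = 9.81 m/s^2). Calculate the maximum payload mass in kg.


tau_arm = m_arm*g*(L/2) = 6.1*9.81*1.02/2 = 30.5189 N*m
tau_payload = tau_max - tau_arm = 51 - 30.5189 = 20.4811
m_payload = tau_payload / (g*L) = 20.4811 / (9.81*1.02) = 2.0468

2.0468 kg


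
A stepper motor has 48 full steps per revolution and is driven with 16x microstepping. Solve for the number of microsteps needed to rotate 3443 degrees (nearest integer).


step_size = 360/(48*16) = 360/768 = 0.468750 deg
n = 3443/(360/768) = 3443*768/360 = 7345.0667 -> 7345

7345 steps


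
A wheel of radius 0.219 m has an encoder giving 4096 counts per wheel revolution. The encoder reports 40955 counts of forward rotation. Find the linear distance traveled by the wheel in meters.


revs = 40955/4096 = 9.998779
d = revs * 2*pi*r = 9.998779 * 2*pi*0.219 = 13.7585

13.7585 m


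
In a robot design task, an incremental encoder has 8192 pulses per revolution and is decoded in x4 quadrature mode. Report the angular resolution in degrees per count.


resolution = 360 / (PPR * 4) = 360 / 32768 = 0.0110

0.0110 degrees


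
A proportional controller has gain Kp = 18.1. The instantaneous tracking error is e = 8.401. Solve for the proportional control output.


u_P = Kp * e = 18.1 * 8.401 = 152.0581

152.0581


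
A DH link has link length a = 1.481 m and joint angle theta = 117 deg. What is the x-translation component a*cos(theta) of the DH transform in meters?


a*cos(theta) = 1.481*cos(117 deg) = -0.6724

-0.6724 m


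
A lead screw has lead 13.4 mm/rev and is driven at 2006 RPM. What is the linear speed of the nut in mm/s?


v = lead * (RPM/60) = 13.4*2006/60 = 448.0067

448.0067 mm/s


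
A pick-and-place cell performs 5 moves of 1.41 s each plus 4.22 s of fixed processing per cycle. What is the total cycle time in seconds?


T = 5*1.41 + 4.22 = 11.2700

11.2700 s


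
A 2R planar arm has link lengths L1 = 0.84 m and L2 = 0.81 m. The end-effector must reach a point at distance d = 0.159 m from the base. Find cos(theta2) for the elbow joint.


cos(th2) = (d^2 - L1^2 - L2^2)/(2*L1*L2) = (0.159^2 - 0.84^2 - 0.81^2)/(2*0.84*0.81) = -0.9821

-0.9821


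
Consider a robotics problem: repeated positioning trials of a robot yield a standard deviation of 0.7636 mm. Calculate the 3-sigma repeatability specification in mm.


repeatability = 3*sigma = 3*0.7636 = 2.2908

2.2908 mm


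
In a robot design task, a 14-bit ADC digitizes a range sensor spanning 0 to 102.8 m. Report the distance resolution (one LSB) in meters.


res = range / 2^n = 102.8/2^14 = 102.8/16384 = 0.0063

0.0063 m


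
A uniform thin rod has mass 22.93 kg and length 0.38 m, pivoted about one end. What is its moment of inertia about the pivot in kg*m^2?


I = (1/3)*m*L^2 = (1/3)*22.93*0.38^2 = 1.1037

1.1037 kg*m^2


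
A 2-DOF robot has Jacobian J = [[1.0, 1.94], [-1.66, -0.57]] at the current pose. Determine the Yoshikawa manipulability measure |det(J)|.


det(J) = 1.0*-0.57 - (1.94)*(-1.66) = 2.6504
|det(J)| = 2.6504

2.6504


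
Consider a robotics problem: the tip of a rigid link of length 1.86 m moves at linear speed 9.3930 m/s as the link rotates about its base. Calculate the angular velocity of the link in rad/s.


omega = v / L = 9.3930 / 1.86 = 5.0500

5.0500 rad/s


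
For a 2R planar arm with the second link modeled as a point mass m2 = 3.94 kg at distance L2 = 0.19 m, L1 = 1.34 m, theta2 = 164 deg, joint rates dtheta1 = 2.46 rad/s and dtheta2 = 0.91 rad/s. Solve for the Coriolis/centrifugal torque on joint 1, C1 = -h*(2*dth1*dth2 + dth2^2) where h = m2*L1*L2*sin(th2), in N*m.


h = m2*L1*L2*sin(th2) = 3.94*1.34*0.19*sin(164 deg) = 0.276498
C1 = -h*(2*2.46*0.91 + 0.91^2) = -0.276498*5.3053 = -1.4669

-1.4669 N*m


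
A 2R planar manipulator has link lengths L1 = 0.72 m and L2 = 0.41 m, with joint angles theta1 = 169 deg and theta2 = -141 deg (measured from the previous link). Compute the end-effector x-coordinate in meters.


x = L1*cos(th1) + L2*cos(th1+th2) = 0.72*cos(169 deg) + 0.41*cos(28 deg) = -0.3448

-0.3448 m


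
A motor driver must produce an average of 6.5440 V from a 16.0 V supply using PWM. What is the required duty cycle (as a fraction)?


D = V_avg/V_supply = 6.5440/16.0 = 0.4090

0.4090


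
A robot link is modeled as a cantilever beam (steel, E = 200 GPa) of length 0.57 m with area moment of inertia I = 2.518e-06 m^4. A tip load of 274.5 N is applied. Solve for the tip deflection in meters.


delta = F*L^3/(3*E*I) = 274.5*0.57^3/(3*2.000e+11*2.518e-06)
      = 50.8354785/1510800 = 3.3648e-05

3.3648e-05 m


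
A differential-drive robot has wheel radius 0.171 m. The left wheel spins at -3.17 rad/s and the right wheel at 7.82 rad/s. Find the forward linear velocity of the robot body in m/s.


v = r*(wR + wL)/2 = 0.171*(7.82 + -3.17)/2 = 0.3976

0.3976 m/s


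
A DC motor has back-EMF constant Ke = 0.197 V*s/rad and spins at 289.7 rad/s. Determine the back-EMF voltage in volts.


V_emf = Ke * omega = 0.197*289.7 = 57.0709

57.0709 V


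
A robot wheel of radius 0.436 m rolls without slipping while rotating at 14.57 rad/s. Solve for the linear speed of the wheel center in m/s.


v = omega * r = 14.57 * 0.436 = 6.3525

6.3525 m/s


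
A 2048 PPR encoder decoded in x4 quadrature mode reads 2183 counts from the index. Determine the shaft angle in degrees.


angle = counts * 360 / (PPR*4) = 2183 * 360 / 8192 = 95.9326

95.9326 degrees


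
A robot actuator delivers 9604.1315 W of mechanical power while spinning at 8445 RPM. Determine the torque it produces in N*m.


omega = 8445 * 2*pi/60 = 884.358332 rad/s
tau = P / omega = 9604.1315 / 884.358332 = 10.8600

10.8600 N*m


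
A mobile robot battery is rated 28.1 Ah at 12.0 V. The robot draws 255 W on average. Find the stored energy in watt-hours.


E = capacity * V = 28.1*12.0 = 337.2000

337.2000 Wh


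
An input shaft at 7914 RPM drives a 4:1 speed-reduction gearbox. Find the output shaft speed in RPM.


omega_out = omega_in / N = 7914 / 4 = 1978.5000

1978.5000 RPM
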